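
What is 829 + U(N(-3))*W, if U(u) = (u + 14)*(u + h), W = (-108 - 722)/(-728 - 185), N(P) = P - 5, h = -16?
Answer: 7679/11 ≈ 698.09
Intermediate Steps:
N(P) = -5 + P
W = 10/11 (W = -830/(-913) = -830*(-1/913) = 10/11 ≈ 0.90909)
U(u) = (-16 + u)*(14 + u) (U(u) = (u + 14)*(u - 16) = (14 + u)*(-16 + u) = (-16 + u)*(14 + u))
829 + U(N(-3))*W = 829 + (-224 + (-5 - 3)² - 2*(-5 - 3))*(10/11) = 829 + (-224 + (-8)² - 2*(-8))*(10/11) = 829 + (-224 + 64 + 16)*(10/11) = 829 - 144*10/11 = 829 - 1440/11 = 7679/11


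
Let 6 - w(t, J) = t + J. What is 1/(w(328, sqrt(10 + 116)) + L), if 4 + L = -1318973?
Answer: -1319299/1740549851275 + 3*sqrt(14)/1740549851275 ≈ -7.5797e-7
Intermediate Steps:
L = -1318977 (L = -4 - 1318973 = -1318977)
w(t, J) = 6 - J - t (w(t, J) = 6 - (t + J) = 6 - (J + t) = 6 + (-J - t) = 6 - J - t)
1/(w(328, sqrt(10 + 116)) + L) = 1/((6 - sqrt(10 + 116) - 1*328) - 1318977) = 1/((6 - sqrt(126) - 328) - 1318977) = 1/((6 - 3*sqrt(14) - 328) - 1318977) = 1/((-322 - 3*sqrt(14)) - 1318977) = 1/(-1319299 - 3*sqrt(14))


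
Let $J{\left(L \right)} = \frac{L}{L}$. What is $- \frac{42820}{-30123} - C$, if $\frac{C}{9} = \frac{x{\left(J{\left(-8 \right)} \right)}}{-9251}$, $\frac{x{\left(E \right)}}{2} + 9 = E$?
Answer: $\frac{391790108}{278667873} \approx 1.4059$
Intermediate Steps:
$J{\left(L \right)} = 1$
$x{\left(E \right)} = -18 + 2 E$
$C = \frac{144}{9251}$ ($C = 9 \frac{-18 + 2 \cdot 1}{-9251} = 9 \left(-18 + 2\right) \left(- \frac{1}{9251}\right) = 9 \left(\left(-16\right) \left(- \frac{1}{9251}\right)\right) = 9 \cdot \frac{16}{9251} = \frac{144}{9251} \approx 0.015566$)
$- \frac{42820}{-30123} - C = - \frac{42820}{-30123} - \frac{144}{9251} = \left(-42820\right) \left(- \frac{1}{30123}\right) - \frac{144}{9251} = \frac{42820}{30123} - \frac{144}{9251} = \frac{391790108}{278667873}$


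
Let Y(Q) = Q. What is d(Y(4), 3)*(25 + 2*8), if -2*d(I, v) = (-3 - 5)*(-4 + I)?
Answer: 0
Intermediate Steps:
d(I, v) = -16 + 4*I (d(I, v) = -(-3 - 5)*(-4 + I)/2 = -(-4)*(-4 + I) = -(32 - 8*I)/2 = -16 + 4*I)
d(Y(4), 3)*(25 + 2*8) = (-16 + 4*4)*(25 + 2*8) = (-16 + 16)*(25 + 16) = 0*41 = 0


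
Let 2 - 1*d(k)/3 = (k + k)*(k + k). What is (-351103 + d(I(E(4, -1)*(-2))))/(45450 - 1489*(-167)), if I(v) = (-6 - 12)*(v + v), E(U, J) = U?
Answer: -1346425/294113 ≈ -4.5779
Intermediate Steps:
I(v) = -36*v
d(k) = 6 - 12*k**2 (d(k) = 6 - 3*(k + k)*(k + k) = 6 - 3*2*k*2*k = 6 - 12*k**2)
(-351103 + d(I(E(4, -1)*(-2))))/(45450 - 1489*(-167)) = (-351103 + (6 - 12*(-144*(-2))**2))/(45450 - 1489*(-167)) = (-351103 + (6 - 12*(-36*(-8))**2))/(45450 + 248663) = (-351103 + (6 - 12*288**2))/294113 = (-351103 + (6 - 12*82944))*(1/294113) = (-351103 + (6 - 995328))*(1/294113) = (-351103 - 995322)*(1/294113) = -1346425*1/294113 = -1346425/294113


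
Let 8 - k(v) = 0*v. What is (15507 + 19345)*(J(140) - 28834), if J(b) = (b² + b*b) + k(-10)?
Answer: 361554648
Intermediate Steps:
k(v) = 8 (k(v) = 8 - 0*v = 8 - 1*0 = 8 + 0 = 8)
J(b) = 8 + 2*b² (J(b) = (b² + b*b) + 8 = (b² + b²) + 8 = 2*b² + 8 = 8 + 2*b²)
(15507 + 19345)*(J(140) - 28834) = (15507 + 19345)*((8 + 2*140²) - 28834) = 34852*((8 + 2*19600) - 28834) = 34852*((8 + 39200) - 28834) = 34852*(39208 - 28834) = 34852*10374 = 361554648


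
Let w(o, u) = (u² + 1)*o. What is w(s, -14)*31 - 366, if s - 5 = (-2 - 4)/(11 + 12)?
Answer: 657245/23 ≈ 28576.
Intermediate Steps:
s = 109/23 (s = 5 + (-2 - 4)/(11 + 12) = 5 - 6/23 = 109/23 ≈ 4.7391)
w(o, u) = o*(1 + u²) (w(o, u) = (1 + u²)*o = o*(1 + u²))
w(s, -14)*31 - 366 = (109*(1 + (-14)²)/23)*31 - 366 = (109*(1 + 196)/23)*31 - 366 = ((109/23)*197)*31 - 366 = (21473/23)*31 - 366 = 665663/23 - 366 = 657245/23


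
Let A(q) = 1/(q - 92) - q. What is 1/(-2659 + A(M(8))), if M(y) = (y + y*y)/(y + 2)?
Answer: -2120/5652369 ≈ -0.00037506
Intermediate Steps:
M(y) = (y + y**2)/(2 + y)
A(q) = 1/(-92 + q) - q
1/(-2659 + A(M(8))) = 1/(-2659 + (1 - (8*(1 + 8)/(2 + 8))**2 + 92*(8*(1 + 8)/(2 + 8)))/(-92 + 8*(1 + 8)/(2 + 8))) = 1/(-2659 + (1 - (8*9/10)**2 + 92*(8*9/10))/(-92 + 8*9/10)) = 1/(-2659 + (1 - (8*(1/10)*9)**2 + 92*(8*(1/10)*9))/(-92 + 8*(1/10)*9)) = 1/(-2659 + (1 - (36/5)**2 + 92*(36/5))/(-92 + 36/5)) = 1/(-2659 + (1 - 1*1296/25 + 3312/5)/(-424/5)) = 1/(-2659 - 5*(1 - 1296/25 + 3312/5)/424) = 1/(-2659 - 5/424*15289/25) = 1/(-2659 - 15289/2120) = 1/(-5652369/2120) = -2120/5652369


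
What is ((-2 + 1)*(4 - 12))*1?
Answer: 8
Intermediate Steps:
((-2 + 1)*(4 - 12))*1 = -1*(-8)*1 = 8*1 = 8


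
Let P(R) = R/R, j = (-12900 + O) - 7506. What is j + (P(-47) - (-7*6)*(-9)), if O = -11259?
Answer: -32042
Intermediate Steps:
j = -31665 (j = (-12900 - 11259) - 7506 = -24159 - 7506 = -31665)
P(R) = 1
j + (P(-47) - (-7*6)*(-9)) = -31665 + (1 - (-7*6)*(-9)) = -31665 + (1 - (-42)*(-9)) = -31665 + (1 - 1*378) = -31665 + (1 - 378) = -31665 - 377 = -32042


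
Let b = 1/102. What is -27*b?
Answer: -9/34 ≈ -0.26471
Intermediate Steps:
b = 1/102 ≈ 0.0098039
-27*b = -27*1/102 = -9/34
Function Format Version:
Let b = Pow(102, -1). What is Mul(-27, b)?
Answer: Rational(-9, 34) ≈ -0.26471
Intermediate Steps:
b = Rational(1, 102) ≈ 0.0098039
Mul(-27, b) = Mul(-27, Rational(1, 102)) = Rational(-9, 34)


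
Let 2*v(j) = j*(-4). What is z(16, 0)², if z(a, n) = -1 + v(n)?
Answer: 1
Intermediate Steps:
v(j) = -2*j (v(j) = (j*(-4))/2 = (-4*j)/2 = -2*j)
z(a, n) = -1 - 2*n
z(16, 0)² = (-1 - 2*0)² = (-1 + 0)² = (-1)² = 1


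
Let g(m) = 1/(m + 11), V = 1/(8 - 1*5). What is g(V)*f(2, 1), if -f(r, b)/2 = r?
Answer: -6/17 ≈ -0.35294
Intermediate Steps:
f(r, b) = -2*r
V = 1/3 (V = 1/(8 - 5) = 1/3 ≈ 0.33333)
g(m) = 1/(11 + m)
g(V)*f(2, 1) = (-2*2)/(11 + 1/3) = -4/(34/3) = (3/34)*(-4) = -6/17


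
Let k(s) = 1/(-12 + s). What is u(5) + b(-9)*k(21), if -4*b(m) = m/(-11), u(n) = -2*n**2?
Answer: -2201/44 ≈ -50.023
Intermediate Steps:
b(m) = m/44 (b(m) = -m/(4*(-11)) = -m*(-1)/(4*11) = -(-1)*m/44 = m/44)
u(5) + b(-9)*k(21) = -2*5**2 + ((1/44)*(-9))/(-12 + 21) = -2*25 - 9/44/9 = -50 - 9/44*1/9 = -50 - 1/44 = -2201/44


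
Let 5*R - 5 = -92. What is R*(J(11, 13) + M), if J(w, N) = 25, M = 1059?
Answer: -94308/5 ≈ -18862.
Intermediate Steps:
R = -87/5 (R = 1 + (1/5)*(-92) = 1 - 92/5 = -87/5 ≈ -17.400)
R*(J(11, 13) + M) = -87*(25 + 1059)/5 = -87/5*1084 = -94308/5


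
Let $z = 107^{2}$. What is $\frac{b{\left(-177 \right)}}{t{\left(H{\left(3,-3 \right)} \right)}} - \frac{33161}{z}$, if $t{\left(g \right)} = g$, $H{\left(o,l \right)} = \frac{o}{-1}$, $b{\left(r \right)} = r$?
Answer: $\frac{642330}{11449} \approx 56.104$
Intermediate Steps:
$H{\left(o,l \right)} = - o$ ($H{\left(o,l \right)} = o \left(-1\right) = - o$)
$z = 11449$
$\frac{b{\left(-177 \right)}}{t{\left(H{\left(3,-3 \right)} \right)}} - \frac{33161}{z} = - \frac{177}{\left(-1\right) 3} - \frac{33161}{11449} = - \frac{177}{-3} - \frac{33161}{11449} = \left(-177\right) \left(- \frac{1}{3}\right) - \frac{33161}{11449} = 59 - \frac{33161}{11449} = \frac{642330}{11449}$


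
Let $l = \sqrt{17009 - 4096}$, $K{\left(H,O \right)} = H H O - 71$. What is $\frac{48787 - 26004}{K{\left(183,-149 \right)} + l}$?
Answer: $- \frac{113685620756}{24899421351711} - \frac{22783 \sqrt{12913}}{24899421351711} \approx -0.0045659$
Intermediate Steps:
$K{\left(H,O \right)} = -71 + O H^{2}$ ($K{\left(H,O \right)} = H^{2} O - 71 = O H^{2} - 71 = -71 + O H^{2}$)
$l = \sqrt{12913} \approx 113.64$
$\frac{48787 - 26004}{K{\left(183,-149 \right)} + l} = \frac{48787 - 26004}{\left(-71 - 149 \cdot 183^{2}\right) + \sqrt{12913}} = \frac{22783}{\left(-71 - 4989861\right) + \sqrt{12913}} = \frac{22783}{-4989932 + \sqrt{12913}}$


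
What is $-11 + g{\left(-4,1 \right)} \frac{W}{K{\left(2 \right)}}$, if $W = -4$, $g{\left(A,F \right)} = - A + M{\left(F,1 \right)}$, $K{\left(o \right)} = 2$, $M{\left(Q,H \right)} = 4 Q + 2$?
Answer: $-31$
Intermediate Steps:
$M{\left(Q,H \right)} = 2 + 4 Q$
$g{\left(A,F \right)} = 2 - A + 4 F$ ($g{\left(A,F \right)} = - A + \left(2 + 4 F\right) = 2 - A + 4 F$)
$-11 + g{\left(-4,1 \right)} \frac{W}{K{\left(2 \right)}} = -11 + \left(2 - -4 + 4 \cdot 1\right) \left(- \frac{4}{2}\right) = -11 + \left(2 + 4 + 4\right) \left(\left(-4\right) \frac{1}{2}\right) = -11 + 10 \left(-2\right) = -11 - 20 = -31$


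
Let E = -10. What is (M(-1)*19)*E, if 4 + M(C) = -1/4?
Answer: 1615/2 ≈ 807.50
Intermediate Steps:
M(C) = -17/4 (M(C) = -4 - 1/4 = -17/4)
(M(-1)*19)*E = -17/4*19*(-10) = -323/4*(-10) = 1615/2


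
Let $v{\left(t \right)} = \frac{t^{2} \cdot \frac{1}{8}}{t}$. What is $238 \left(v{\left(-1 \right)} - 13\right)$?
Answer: $- \frac{12495}{4} \approx -3123.8$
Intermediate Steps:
$v{\left(t \right)} = \frac{t}{8}$ ($v{\left(t \right)} = \frac{t^{2} \cdot \frac{1}{8}}{t} = \frac{\frac{1}{8} t^{2}}{t} = \frac{t}{8}$)
$238 \left(v{\left(-1 \right)} - 13\right) = 238 \left(\frac{1}{8} \left(-1\right) - 13\right) = 238 \left(- \frac{1}{8} - 13\right) = 238 \left(- \frac{105}{8}\right) = - \frac{12495}{4}$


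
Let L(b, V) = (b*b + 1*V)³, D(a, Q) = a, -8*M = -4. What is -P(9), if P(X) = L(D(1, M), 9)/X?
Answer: -1000/9 ≈ -111.11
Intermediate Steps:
M = ½ (M = -⅛*(-4) = ½ ≈ 0.50000)
L(b, V) = (V + b²)³ (L(b, V) = (b² + V)³ = (V + b²)³)
P(X) = 1000/X (P(X) = (9 + 1²)³/X = (9 + 1)³/X = 10³/X = 1000/X)
-P(9) = -1000/9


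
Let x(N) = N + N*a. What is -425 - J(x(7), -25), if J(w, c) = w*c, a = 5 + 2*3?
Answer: 1675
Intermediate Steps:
a = 11 (a = 5 + 6 = 11)
x(N) = 12*N (x(N) = N + N*11 = N + 11*N = 12*N)
J(w, c) = c*w
-425 - J(x(7), -25) = -425 - (-25)*12*7 = -425 - (-25)*84 = -425 - 1*(-2100) = -425 + 2100 = 1675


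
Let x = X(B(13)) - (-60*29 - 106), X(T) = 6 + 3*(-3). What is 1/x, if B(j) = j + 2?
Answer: 1/1843 ≈ 0.00054259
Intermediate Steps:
B(j) = 2 + j
X(T) = -3 (X(T) = 6 - 9 = -3)
x = 1843 (x = -3 - (-60*29 - 106) = -3 - (-1740 - 106) = -3 - 1*(-1846) = -3 + 1846 = 1843)
1/x = 1/1843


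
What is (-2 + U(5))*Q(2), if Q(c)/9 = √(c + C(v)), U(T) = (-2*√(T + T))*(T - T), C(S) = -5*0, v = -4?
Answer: -18*√2 ≈ -25.456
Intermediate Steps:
C(S) = 0
U(T) = 0 (U(T) = -2*√2*√T*0 = 0)
Q(c) = 9*√c (Q(c) = 9*√(c + 0) = 9*√c)
(-2 + U(5))*Q(2) = (-2 + 0)*(9*√2) = -18*√2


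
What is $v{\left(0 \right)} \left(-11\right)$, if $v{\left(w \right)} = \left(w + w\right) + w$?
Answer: $0$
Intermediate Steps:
$v{\left(w \right)} = 3 w$ ($v{\left(w \right)} = 2 w + w = 3 w$)
$v{\left(0 \right)} \left(-11\right) = 3 \cdot 0 \left(-11\right) = 0 \left(-11\right) = 0$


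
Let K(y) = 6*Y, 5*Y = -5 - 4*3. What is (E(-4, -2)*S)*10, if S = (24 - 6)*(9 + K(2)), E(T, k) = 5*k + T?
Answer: 28728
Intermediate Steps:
Y = -17/5 (Y = (-5 - 4*3)/5 = (-5 - 12)/5 = (⅕)*(-17) = -17/5 ≈ -3.4000)
E(T, k) = T + 5*k
K(y) = -102/5 (K(y) = 6*(-17/5) = -102/5)
S = -1026/5 (S = (24 - 6)*(9 - 102/5) = 18*(-57/5) = -1026/5 ≈ -205.20)
(E(-4, -2)*S)*10 = ((-4 + 5*(-2))*(-1026/5))*10 = ((-4 - 10)*(-1026/5))*10 = -14*(-1026/5)*10 = (14364/5)*10 = 28728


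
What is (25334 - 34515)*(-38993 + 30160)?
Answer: 81095773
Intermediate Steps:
(25334 - 34515)*(-38993 + 30160) = -9181*(-8833) = 81095773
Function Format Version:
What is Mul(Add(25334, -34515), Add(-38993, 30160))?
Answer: 81095773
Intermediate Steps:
Mul(Add(25334, -34515), Add(-38993, 30160)) = Mul(-9181, -8833) = 81095773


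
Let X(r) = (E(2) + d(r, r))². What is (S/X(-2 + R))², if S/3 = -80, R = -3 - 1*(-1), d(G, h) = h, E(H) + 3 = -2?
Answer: 6400/729 ≈ 8.7791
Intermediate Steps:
E(H) = -5 (E(H) = -3 - 2 = -5)
R = -2 (R = -3 + 1 = -2)
S = -240 (S = 3*(-80) = -240)
X(r) = (-5 + r)²
(S/X(-2 + R))² = (-240/(-5 + (-2 - 2))²)² = (-240/(-5 - 4)²)² = (-240/((-9)²))² = (-240/81)² = (-240*1/81)² = (-80/27)² = 6400/729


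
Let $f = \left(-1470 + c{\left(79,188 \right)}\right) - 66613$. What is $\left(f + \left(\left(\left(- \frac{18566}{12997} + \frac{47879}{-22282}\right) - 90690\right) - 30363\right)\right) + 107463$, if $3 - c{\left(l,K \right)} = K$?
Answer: $- \frac{1823618732239}{22276858} \approx -81862.0$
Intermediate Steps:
$c{\left(l,K \right)} = 3 - K$
$f = -68268$ ($f = \left(-1470 + \left(3 - 188\right)\right) - 66613 = \left(-1470 - 185\right) - 66613 = -1655 - 66613 = -68268$)
$\left(f + \left(\left(\left(- \frac{18566}{12997} + \frac{47879}{-22282}\right) - 90690\right) - 30363\right)\right) + 107463 = \left(-68268 + \left(\left(\left(- \frac{18566}{12997} + \frac{47879}{-22282}\right) - 90690\right) - 30363\right)\right) + 107463 = \left(-68268 + \left(\left(\left(\left(-18566\right) \frac{1}{12997} + 47879 \left(- \frac{1}{22282}\right)\right) - 90690\right) - 30363\right)\right) + 107463 = \left(-68268 - \frac{2696760181549}{22276858}\right) + 107463 = - \frac{4217556723493}{22276858} + 107463 = - \frac{1823618732239}{22276858}$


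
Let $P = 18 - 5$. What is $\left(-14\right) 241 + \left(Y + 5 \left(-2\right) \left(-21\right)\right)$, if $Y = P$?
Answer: $-3151$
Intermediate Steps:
$P = 13$
$Y = 13$
$\left(-14\right) 241 + \left(Y + 5 \left(-2\right) \left(-21\right)\right) = \left(-14\right) 241 + \left(13 + 5 \left(-2\right) \left(-21\right)\right) = -3374 + \left(13 - -210\right) = -3374 + \left(13 + 210\right) = -3374 + 223 = -3151$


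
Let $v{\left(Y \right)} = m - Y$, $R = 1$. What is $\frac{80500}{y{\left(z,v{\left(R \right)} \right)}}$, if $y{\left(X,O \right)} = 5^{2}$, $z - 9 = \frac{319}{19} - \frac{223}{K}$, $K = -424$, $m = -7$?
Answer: $3220$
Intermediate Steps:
$v{\left(Y \right)} = -7 - Y$
$z = \frac{211997}{8056}$ ($z = 9 + \left(\frac{319}{19} - \frac{223}{-424}\right) = 9 + \left(319 \cdot \frac{1}{19} - - \frac{223}{424}\right) = 9 + \left(\frac{319}{19} + \frac{223}{424}\right) = 9 + \frac{139493}{8056} = \frac{211997}{8056} \approx 26.315$)
$y{\left(X,O \right)} = 25$
$\frac{80500}{y{\left(z,v{\left(R \right)} \right)}} = \frac{80500}{25} = 80500 \cdot \frac{1}{25} = 3220$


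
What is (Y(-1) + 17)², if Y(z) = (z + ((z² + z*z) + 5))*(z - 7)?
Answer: 961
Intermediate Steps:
Y(z) = (-7 + z)*(5 + z + 2*z²) (Y(z) = (z + ((z² + z²) + 5))*(-7 + z) = (z + (2*z² + 5))*(-7 + z) = (z + (5 + 2*z²))*(-7 + z) = (5 + z + 2*z²)*(-7 + z) = (-7 + z)*(5 + z + 2*z²))
(Y(-1) + 17)² = ((-35 - 13*(-1)² - 2*(-1) + 2*(-1)³) + 17)² = ((-35 - 13*1 + 2 + 2*(-1)) + 17)² = ((-35 - 13 + 2 - 2) + 17)² = (-48 + 17)² = (-31)² = 961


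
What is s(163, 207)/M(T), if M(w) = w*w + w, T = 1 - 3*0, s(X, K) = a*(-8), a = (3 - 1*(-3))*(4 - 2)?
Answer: -48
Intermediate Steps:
a = 12 (a = (3 + 3)*2 = 6*2 = 12)
s(X, K) = -96 (s(X, K) = 12*(-8) = -96)
T = 1 (T = 1 + 0 = 1)
M(w) = w + w² (M(w) = w² + w = w + w²)
s(163, 207)/M(T) = -96/(1 + 1) = -96/(1*2) = -96/2 = -96*½ = -48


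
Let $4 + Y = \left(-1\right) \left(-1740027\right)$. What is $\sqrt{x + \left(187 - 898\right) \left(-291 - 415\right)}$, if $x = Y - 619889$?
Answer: $10 \sqrt{16221} \approx 1273.6$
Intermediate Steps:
$Y = 1740023$ ($Y = -4 - -1740027 = -4 + 1740027 = 1740023$)
$x = 1120134$ ($x = 1740023 - 619889 = 1120134$)
$\sqrt{x + \left(187 - 898\right) \left(-291 - 415\right)} = \sqrt{1120134 + \left(187 - 898\right) \left(-291 - 415\right)} = \sqrt{1120134 - 711 \left(-291 - 415\right)} = \sqrt{1120134 - -501966} = \sqrt{1120134 + 501966} = \sqrt{1622100} = 10 \sqrt{16221}$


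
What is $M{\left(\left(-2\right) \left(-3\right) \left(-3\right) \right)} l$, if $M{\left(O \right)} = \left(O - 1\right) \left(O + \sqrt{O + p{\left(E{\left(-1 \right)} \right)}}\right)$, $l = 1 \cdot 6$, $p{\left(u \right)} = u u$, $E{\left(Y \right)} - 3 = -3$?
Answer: $2052 - 342 i \sqrt{2} \approx 2052.0 - 483.66 i$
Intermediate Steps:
$E{\left(Y \right)} = 0$ ($E{\left(Y \right)} = 3 - 3 = 0$)
$p{\left(u \right)} = u^{2}$
$l = 6$
$M{\left(O \right)} = \left(-1 + O\right) \left(O + \sqrt{O}\right)$ ($M{\left(O \right)} = \left(O - 1\right) \left(O + \sqrt{O + 0^{2}}\right) = \left(-1 + O\right) \left(O + \sqrt{O + 0}\right) = \left(-1 + O\right) \left(O + \sqrt{O}\right)$)
$M{\left(\left(-2\right) \left(-3\right) \left(-3\right) \right)} l = \left(\left(\left(-2\right) \left(-3\right) \left(-3\right)\right)^{2} + \left(\left(-2\right) \left(-3\right) \left(-3\right)\right)^{\frac{3}{2}} - \left(-2\right) \left(-3\right) \left(-3\right) - \sqrt{\left(-2\right) \left(-3\right) \left(-3\right)}\right) 6 = \left(\left(6 \left(-3\right)\right)^{2} + \left(6 \left(-3\right)\right)^{\frac{3}{2}} - 6 \left(-3\right) - \sqrt{6 \left(-3\right)}\right) 6 = \left(\left(-18\right)^{2} + \left(-18\right)^{\frac{3}{2}} - -18 - \sqrt{-18}\right) 6 = \left(324 - 54 i \sqrt{2} + 18 - 3 i \sqrt{2}\right) 6 = \left(342 - 57 i \sqrt{2}\right) 6 = 2052 - 342 i \sqrt{2}$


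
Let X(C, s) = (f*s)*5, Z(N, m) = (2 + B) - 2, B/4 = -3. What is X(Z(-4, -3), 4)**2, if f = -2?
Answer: 1600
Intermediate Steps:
B = -12 (B = 4*(-3) = -12)
Z(N, m) = -12 (Z(N, m) = (2 - 12) - 2 = -10 - 2 = -12)
X(C, s) = -10*s (X(C, s) = -2*s*5 = -10*s)
X(Z(-4, -3), 4)**2 = (-10*4)**2 = (-40)**2 = 1600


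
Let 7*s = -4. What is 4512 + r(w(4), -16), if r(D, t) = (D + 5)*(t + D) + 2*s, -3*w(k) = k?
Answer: 280180/63 ≈ 4447.3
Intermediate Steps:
s = -4/7 (s = (1/7)*(-4) = -4/7 ≈ -0.57143)
w(k) = -k/3
r(D, t) = -8/7 + (5 + D)*(D + t) (r(D, t) = (D + 5)*(t + D) + 2*(-4/7) = (5 + D)*(D + t) - 8/7 = -8/7 + (5 + D)*(D + t))
4512 + r(w(4), -16) = 4512 + (-8/7 + (-1/3*4)**2 + 5*(-1/3*4) + 5*(-16) - 1/3*4*(-16)) = 4512 + (-8/7 + (-4/3)**2 + 5*(-4/3) - 80 - 4/3*(-16)) = 4512 + (-8/7 + 16/9 - 20/3 - 80 + 64/3) = 4512 - 4076/63 = 280180/63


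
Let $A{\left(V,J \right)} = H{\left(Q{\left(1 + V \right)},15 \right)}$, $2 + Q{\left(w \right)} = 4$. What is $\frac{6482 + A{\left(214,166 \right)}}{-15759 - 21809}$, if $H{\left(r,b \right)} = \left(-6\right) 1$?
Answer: $- \frac{1619}{9392} \approx -0.17238$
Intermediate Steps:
$Q{\left(w \right)} = 2$ ($Q{\left(w \right)} = -2 + 4 = 2$)
$H{\left(r,b \right)} = -6$
$A{\left(V,J \right)} = -6$
$\frac{6482 + A{\left(214,166 \right)}}{-15759 - 21809} = \frac{6482 - 6}{-15759 - 21809} = \frac{6476}{-37568} = 6476 \left(- \frac{1}{37568}\right) = - \frac{1619}{9392}$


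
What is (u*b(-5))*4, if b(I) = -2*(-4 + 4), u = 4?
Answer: 0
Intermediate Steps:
b(I) = 0 (b(I) = -2*0 = 0)
(u*b(-5))*4 = (4*0)*4 = 0*4 = 0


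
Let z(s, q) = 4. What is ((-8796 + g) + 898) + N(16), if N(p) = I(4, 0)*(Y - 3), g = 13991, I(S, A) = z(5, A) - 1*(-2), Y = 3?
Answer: 6093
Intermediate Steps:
I(S, A) = 6 (I(S, A) = 4 - 1*(-2) = 4 + 2 = 6)
N(p) = 0 (N(p) = 6*(3 - 3) = 6*0 = 0)
((-8796 + g) + 898) + N(16) = ((-8796 + 13991) + 898) + 0 = (5195 + 898) + 0 = 6093 + 0 = 6093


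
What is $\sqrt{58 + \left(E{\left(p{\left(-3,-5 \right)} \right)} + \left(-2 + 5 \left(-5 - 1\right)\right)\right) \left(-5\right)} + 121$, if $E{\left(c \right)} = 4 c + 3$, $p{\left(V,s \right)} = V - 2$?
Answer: $121 + \sqrt{303} \approx 138.41$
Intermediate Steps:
$p{\left(V,s \right)} = -2 + V$ ($p{\left(V,s \right)} = V - 2 = -2 + V$)
$E{\left(c \right)} = 3 + 4 c$
$\sqrt{58 + \left(E{\left(p{\left(-3,-5 \right)} \right)} + \left(-2 + 5 \left(-5 - 1\right)\right)\right) \left(-5\right)} + 121 = \sqrt{58 + \left(\left(3 + 4 \left(-2 - 3\right)\right) + \left(-2 + 5 \left(-5 - 1\right)\right)\right) \left(-5\right)} + 121 = \sqrt{58 + \left(\left(3 + 4 \left(-5\right)\right) + \left(-2 + 5 \left(-5 - 1\right)\right)\right) \left(-5\right)} + 121 = \sqrt{58 + \left(\left(3 - 20\right) + \left(-2 + 5 \left(-6\right)\right)\right) \left(-5\right)} + 121 = \sqrt{58 + \left(-17 - 32\right) \left(-5\right)} + 121 = \sqrt{58 - -245} + 121 = \sqrt{58 + 245} + 121 = \sqrt{303} + 121 = 121 + \sqrt{303}$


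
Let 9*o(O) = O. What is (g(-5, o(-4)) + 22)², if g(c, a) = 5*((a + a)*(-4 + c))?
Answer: 3844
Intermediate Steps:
o(O) = O/9
g(c, a) = 10*a*(-4 + c) (g(c, a) = 5*((2*a)*(-4 + c)) = 5*(2*a*(-4 + c)) = 10*a*(-4 + c))
(g(-5, o(-4)) + 22)² = (10*((⅑)*(-4))*(-4 - 5) + 22)² = (10*(-4/9)*(-9) + 22)² = (40 + 22)² = 62² = 3844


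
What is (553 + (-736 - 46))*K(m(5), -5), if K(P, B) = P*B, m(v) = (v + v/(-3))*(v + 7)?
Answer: 45800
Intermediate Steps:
m(v) = 2*v*(7 + v)/3 (m(v) = (v + v*(-⅓))*(7 + v) = (v - v/3)*(7 + v) = (2*v/3)*(7 + v) = 2*v*(7 + v)/3)
K(P, B) = B*P
(553 + (-736 - 46))*K(m(5), -5) = (553 + (-736 - 46))*(-10*5*(7 + 5)/3) = (553 - 782)*(-10*5*12/3) = -(-1145)*40 = -229*(-200) = 45800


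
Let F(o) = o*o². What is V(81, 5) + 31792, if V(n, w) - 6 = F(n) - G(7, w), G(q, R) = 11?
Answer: 563228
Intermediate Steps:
F(o) = o³
V(n, w) = -5 + n³ (V(n, w) = 6 + (n³ - 1*11) = 6 + (n³ - 11) = 6 + (-11 + n³) = -5 + n³)
V(81, 5) + 31792 = (-5 + 81³) + 31792 = (-5 + 531441) + 31792 = 531436 + 31792 = 563228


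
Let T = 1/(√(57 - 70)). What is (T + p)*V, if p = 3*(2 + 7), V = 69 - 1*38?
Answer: 837 - 31*I*√13/13 ≈ 837.0 - 8.5979*I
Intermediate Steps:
V = 31 (V = 69 - 38 = 31)
p = 27 (p = 3*9 = 27)
T = -I*√13/13 (T = 1/(√(-13)) = 1/(I*√13) = -I*√13/13 ≈ -0.27735*I)
(T + p)*V = (-I*√13/13 + 27)*31 = (27 - I*√13/13)*31 = 837 - 31*I*√13/13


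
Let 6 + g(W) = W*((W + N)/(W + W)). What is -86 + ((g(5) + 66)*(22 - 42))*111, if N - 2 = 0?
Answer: -141056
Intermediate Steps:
N = 2 (N = 2 + 0 = 2)
g(W) = -5 + W/2 (g(W) = -6 + W*((W + 2)/(W + W)) = -6 + W*((2 + W)/((2*W))) = -6 + W*((2 + W)*(1/(2*W))) = -6 + W*((2 + W)/(2*W)) = -6 + (1 + W/2) = -5 + W/2)
-86 + ((g(5) + 66)*(22 - 42))*111 = -86 + (((-5 + (1/2)*5) + 66)*(22 - 42))*111 = -86 + (((-5 + 5/2) + 66)*(-20))*111 = -86 + ((-5/2 + 66)*(-20))*111 = -86 + ((127/2)*(-20))*111 = -86 - 1270*111 = -86 - 140970 = -141056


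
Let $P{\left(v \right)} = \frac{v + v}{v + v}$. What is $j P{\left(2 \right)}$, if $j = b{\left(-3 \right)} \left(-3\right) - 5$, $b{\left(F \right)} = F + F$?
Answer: $13$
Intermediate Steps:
$b{\left(F \right)} = 2 F$
$j = 13$ ($j = 2 \left(-3\right) \left(-3\right) - 5 = \left(-6\right) \left(-3\right) - 5 = 18 - 5 = 13$)
$P{\left(v \right)} = 1$ ($P{\left(v \right)} = \frac{2 v}{2 v} = 2 v \frac{1}{2 v} = 1$)
$j P{\left(2 \right)} = 13 \cdot 1 = 13$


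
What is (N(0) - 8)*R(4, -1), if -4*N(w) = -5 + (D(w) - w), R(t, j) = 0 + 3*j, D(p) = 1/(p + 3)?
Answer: 41/2 ≈ 20.500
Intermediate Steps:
D(p) = 1/(3 + p)
R(t, j) = 3*j
N(w) = 5/4 - 1/(4*(3 + w)) + w/4 (N(w) = -(-5 + (1/(3 + w) - w))/4 = -(-5 + 1/(3 + w) - w)/4 = 5/4 - 1/(4*(3 + w)) + w/4)
(N(0) - 8)*R(4, -1) = ((-1 + (3 + 0)*(5 + 0))/(4*(3 + 0)) - 8)*(3*(-1)) = ((¼)*(-1 + 3*5)/3 - 8)*(-3) = ((¼)*(⅓)*(-1 + 15) - 8)*(-3) = ((¼)*(⅓)*14 - 8)*(-3) = (7/6 - 8)*(-3) = -41/6*(-3) = 41/2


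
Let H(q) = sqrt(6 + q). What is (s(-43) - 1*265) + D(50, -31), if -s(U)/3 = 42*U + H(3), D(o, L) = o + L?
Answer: 5163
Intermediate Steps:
D(o, L) = L + o
s(U) = -9 - 126*U (s(U) = -3*(42*U + sqrt(6 + 3)) = -3*(42*U + sqrt(9)) = -3*(42*U + 3) = -3*(3 + 42*U) = -9 - 126*U)
(s(-43) - 1*265) + D(50, -31) = ((-9 - 126*(-43)) - 1*265) + (-31 + 50) = ((-9 + 5418) - 265) + 19 = (5409 - 265) + 19 = 5144 + 19 = 5163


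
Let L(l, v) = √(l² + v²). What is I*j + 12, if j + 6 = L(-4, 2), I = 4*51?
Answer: -1212 + 408*√5 ≈ -299.68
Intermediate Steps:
I = 204
j = -6 + 2*√5 (j = -6 + √((-4)² + 2²) = -6 + √(16 + 4) = -6 + √20 = -6 + 2*√5 ≈ -1.5279)
I*j + 12 = 204*(-6 + 2*√5) + 12 = (-1224 + 408*√5) + 12 = -1212 + 408*√5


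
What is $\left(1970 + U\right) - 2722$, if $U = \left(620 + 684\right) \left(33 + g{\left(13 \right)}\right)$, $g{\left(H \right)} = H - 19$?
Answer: $34456$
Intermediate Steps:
$g{\left(H \right)} = -19 + H$
$U = 35208$ ($U = \left(620 + 684\right) \left(33 + \left(-19 + 13\right)\right) = 1304 \left(33 - 6\right) = 1304 \cdot 27 = 35208$)
$\left(1970 + U\right) - 2722 = \left(1970 + 35208\right) - 2722 = 37178 - 2722 = 34456$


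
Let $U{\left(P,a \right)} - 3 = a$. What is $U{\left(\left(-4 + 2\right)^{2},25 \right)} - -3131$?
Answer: $3159$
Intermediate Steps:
$U{\left(P,a \right)} = 3 + a$
$U{\left(\left(-4 + 2\right)^{2},25 \right)} - -3131 = \left(3 + 25\right) - -3131 = 28 + 3131 = 3159$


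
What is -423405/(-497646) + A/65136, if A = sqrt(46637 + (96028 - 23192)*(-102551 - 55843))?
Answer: 47045/55294 + I*sqrt(11536738747)/65136 ≈ 0.85082 + 1.649*I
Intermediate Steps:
A = I*sqrt(11536738747) (A = sqrt(46637 + 72836*(-158394)) = sqrt(46637 - 11536785384) = sqrt(-11536738747) = I*sqrt(11536738747) ≈ 1.0741e+5*I)
-423405/(-497646) + A/65136 = -423405/(-497646) + (I*sqrt(11536738747))/65136 = -423405*(-1/497646) + (I*sqrt(11536738747))*(1/65136) = 47045/55294 + I*sqrt(11536738747)/65136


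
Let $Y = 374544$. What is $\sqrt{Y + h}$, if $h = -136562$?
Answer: $\sqrt{237982} \approx 487.83$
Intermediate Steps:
$\sqrt{Y + h} = \sqrt{374544 - 136562} = \sqrt{237982}$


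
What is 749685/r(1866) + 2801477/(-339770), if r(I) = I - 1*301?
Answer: 50067232189/106348010 ≈ 470.79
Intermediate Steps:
r(I) = -301 + I (r(I) = I - 301 = -301 + I)
749685/r(1866) + 2801477/(-339770) = 749685/(-301 + 1866) + 2801477/(-339770) = 749685/1565 + 2801477*(-1/339770) = 749685*(1/1565) - 2801477/339770 = 149937/313 - 2801477/339770 = 50067232189/106348010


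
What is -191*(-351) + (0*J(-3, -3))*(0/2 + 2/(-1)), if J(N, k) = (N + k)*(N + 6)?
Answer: 67041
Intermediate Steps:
J(N, k) = (6 + N)*(N + k) (J(N, k) = (N + k)*(6 + N) = (6 + N)*(N + k))
-191*(-351) + (0*J(-3, -3))*(0/2 + 2/(-1)) = -191*(-351) + (0*((-3)² + 6*(-3) + 6*(-3) - 3*(-3)))*(0/2 + 2/(-1)) = 67041 + (0*(9 - 18 - 18 + 9))*(0*(½) + 2*(-1)) = 67041 + (0*(-18))*(0 - 2) = 67041 + 0*(-2) = 67041 + 0 = 67041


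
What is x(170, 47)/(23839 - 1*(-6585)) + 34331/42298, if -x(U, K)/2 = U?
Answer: 64381564/80429647 ≈ 0.80047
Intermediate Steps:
x(U, K) = -2*U
x(170, 47)/(23839 - 1*(-6585)) + 34331/42298 = (-2*170)/(23839 - 1*(-6585)) + 34331/42298 = -340/(23839 + 6585) + 34331*(1/42298) = -340/30424 + 34331/42298 = -340*1/30424 + 34331/42298 = -85/7606 + 34331/42298 = 64381564/80429647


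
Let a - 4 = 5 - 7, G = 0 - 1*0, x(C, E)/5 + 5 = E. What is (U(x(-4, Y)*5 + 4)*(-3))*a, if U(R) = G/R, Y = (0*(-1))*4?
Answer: 0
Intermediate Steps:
Y = 0 (Y = 0*4 = 0)
x(C, E) = -25 + 5*E
G = 0 (G = 0 + 0 = 0)
a = 2 (a = 4 + (5 - 7) = 4 - 2 = 2)
U(R) = 0 (U(R) = 0/R = 0)
(U(x(-4, Y)*5 + 4)*(-3))*a = (0*(-3))*2 = 0*2 = 0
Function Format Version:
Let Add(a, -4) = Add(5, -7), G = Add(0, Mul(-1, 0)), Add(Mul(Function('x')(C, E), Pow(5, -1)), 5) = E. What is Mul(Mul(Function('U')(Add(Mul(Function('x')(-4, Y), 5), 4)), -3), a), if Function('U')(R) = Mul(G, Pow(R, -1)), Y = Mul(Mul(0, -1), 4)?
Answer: 0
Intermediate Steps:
Y = 0 (Y = Mul(0, 4) = 0)
Function('x')(C, E) = Add(-25, Mul(5, E))
G = 0 (G = Add(0, 0) = 0)
a = 2 (a = Add(4, Add(5, -7)) = Add(4, -2) = 2)
Function('U')(R) = 0 (Function('U')(R) = Mul(0, Pow(R, -1)) = 0)
Mul(Mul(Function('U')(Add(Mul(Function('x')(-4, Y), 5), 4)), -3), a) = Mul(Mul(0, -3), 2) = Mul(0, 2) = 0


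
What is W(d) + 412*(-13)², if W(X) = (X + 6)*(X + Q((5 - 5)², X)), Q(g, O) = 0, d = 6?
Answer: 69700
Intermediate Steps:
W(X) = X*(6 + X) (W(X) = (X + 6)*(X + 0) = (6 + X)*X = X*(6 + X))
W(d) + 412*(-13)² = 6*(6 + 6) + 412*(-13)² = 6*12 + 412*169 = 72 + 69628 = 69700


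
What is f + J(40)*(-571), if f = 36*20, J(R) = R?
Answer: -22120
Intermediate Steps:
f = 720
f + J(40)*(-571) = 720 + 40*(-571) = 720 - 22840 = -22120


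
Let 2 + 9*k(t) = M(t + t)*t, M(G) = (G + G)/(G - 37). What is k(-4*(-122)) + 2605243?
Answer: 22017859291/8451 ≈ 2.6054e+6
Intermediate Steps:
M(G) = 2*G/(-37 + G) (M(G) = (2*G)/(-37 + G) = 2*G/(-37 + G))
k(t) = -2/9 + 4*t²/(9*(-37 + 2*t)) (k(t) = -2/9 + ((2*(t + t)/(-37 + (t + t)))*t)/9 = -2/9 + ((2*(2*t)/(-37 + 2*t))*t)/9 = -2/9 + ((4*t/(-37 + 2*t))*t)/9 = -2/9 + (4*t²/(-37 + 2*t))/9 = -2/9 + 4*t²/(9*(-37 + 2*t)))
k(-4*(-122)) + 2605243 = 2*(37 - (-8)*(-122) + 2*(-4*(-122))²)/(9*(-37 + 2*(-4*(-122)))) + 2605243 = 2*(37 - 2*488 + 2*488²)/(9*(-37 + 2*488)) + 2605243 = 2*(37 - 976 + 2*238144)/(9*(-37 + 976)) + 2605243 = (2/9)*(37 - 976 + 476288)/939 + 2605243 = (2/9)*(1/939)*475349 + 2605243 = 950698/8451 + 2605243 = 22017859291/8451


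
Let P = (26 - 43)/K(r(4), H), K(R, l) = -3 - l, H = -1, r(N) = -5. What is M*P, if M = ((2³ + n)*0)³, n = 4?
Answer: 0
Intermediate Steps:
M = 0 (M = ((2³ + 4)*0)³ = ((8 + 4)*0)³ = (12*0)³ = 0³ = 0)
P = 17/2 (P = (26 - 43)/(-3 - 1*(-1)) = -17/(-3 + 1) = -17/(-2) = -17*(-½) = 17/2 ≈ 8.5000)
M*P = 0*(17/2) = 0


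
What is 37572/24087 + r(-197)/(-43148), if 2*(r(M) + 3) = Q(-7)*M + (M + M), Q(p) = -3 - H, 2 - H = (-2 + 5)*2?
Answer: 5002601/3192952 ≈ 1.5668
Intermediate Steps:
H = -4 (H = 2 - (-2 + 5)*2 = 2 - 3*2 = 2 - 1*6 = 2 - 6 = -4)
Q(p) = 1 (Q(p) = -3 - 1*(-4) = -3 + 4 = 1)
r(M) = -3 + 3*M/2 (r(M) = -3 + (1*M + (M + M))/2 = -3 + (M + 2*M)/2 = -3 + (3*M)/2 = -3 + 3*M/2)
37572/24087 + r(-197)/(-43148) = 37572/24087 + (-3 + (3/2)*(-197))/(-43148) = 37572*(1/24087) + (-3 - 591/2)*(-1/43148) = 404/259 - 597/2*(-1/43148) = 404/259 + 597/86296 = 5002601/3192952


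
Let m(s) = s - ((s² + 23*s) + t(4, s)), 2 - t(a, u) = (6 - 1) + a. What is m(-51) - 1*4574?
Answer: -6046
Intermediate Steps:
t(a, u) = -3 - a (t(a, u) = 2 - ((6 - 1) + a) = 2 - (5 + a) = 2 + (-5 - a) = -3 - a)
m(s) = 7 - s² - 22*s (m(s) = s - ((s² + 23*s) + (-3 - 1*4)) = s - ((s² + 23*s) + (-3 - 4)) = s - ((s² + 23*s) - 7) = s - (-7 + s² + 23*s) = s + (7 - s² - 23*s) = 7 - s² - 22*s)
m(-51) - 1*4574 = (7 - 1*(-51)² - 22*(-51)) - 1*4574 = (7 - 1*2601 + 1122) - 4574 = (7 - 2601 + 1122) - 4574 = -1472 - 4574 = -6046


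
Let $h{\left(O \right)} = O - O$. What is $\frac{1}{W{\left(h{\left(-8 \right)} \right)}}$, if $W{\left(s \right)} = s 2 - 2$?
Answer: $- \frac{1}{2} \approx -0.5$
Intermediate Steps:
$h{\left(O \right)} = 0$
$W{\left(s \right)} = -2 + 2 s$ ($W{\left(s \right)} = 2 s - 2 = -2 + 2 s$)
$\frac{1}{W{\left(h{\left(-8 \right)} \right)}} = \frac{1}{-2 + 2 \cdot 0} = \frac{1}{-2 + 0} = \frac{1}{-2} = - \frac{1}{2}$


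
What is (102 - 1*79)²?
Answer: 529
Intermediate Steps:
(102 - 1*79)² = (102 - 79)² = 23² = 529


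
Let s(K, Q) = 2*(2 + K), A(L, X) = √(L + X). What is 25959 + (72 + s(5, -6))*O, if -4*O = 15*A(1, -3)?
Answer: 25959 - 645*I*√2/2 ≈ 25959.0 - 456.08*I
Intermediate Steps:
s(K, Q) = 4 + 2*K
O = -15*I*√2/4 (O = -15*√(1 - 3)/4 = -15*√(-2)/4 = -15*I*√2/4 ≈ -5.3033*I)
25959 + (72 + s(5, -6))*O = 25959 + (72 + (4 + 2*5))*(-15*I*√2/4) = 25959 + (72 + (4 + 10))*(-15*I*√2/4) = 25959 + (72 + 14)*(-15*I*√2/4) = 25959 + 86*(-15*I*√2/4) = 25959 - 645*I*√2/2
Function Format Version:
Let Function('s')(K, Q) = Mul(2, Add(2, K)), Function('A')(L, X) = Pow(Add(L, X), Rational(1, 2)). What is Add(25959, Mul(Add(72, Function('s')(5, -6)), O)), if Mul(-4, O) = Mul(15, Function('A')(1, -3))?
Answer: Add(25959, Mul(Rational(-645, 2), I, Pow(2, Rational(1, 2)))) ≈ Add(25959., Mul(-456.08, I))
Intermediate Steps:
Function('s')(K, Q) = Add(4, Mul(2, K))
O = Mul(Rational(-15, 4), I, Pow(2, Rational(1, 2))) (O = Mul(Rational(-1, 4), Mul(15, Pow(Add(1, -3), Rational(1, 2)))) = Mul(Rational(-1, 4), Mul(15, Pow(-2, Rational(1, 2)))) = Mul(Rational(-1, 4), Mul(15, Mul(I, Pow(2, Rational(1, 2))))) = Mul(Rational(-1, 4), Mul(15, I, Pow(2, Rational(1, 2)))) = Mul(Rational(-15, 4), I, Pow(2, Rational(1, 2))) ≈ Mul(-5.3033, I))
Add(25959, Mul(Add(72, Function('s')(5, -6)), O)) = Add(25959, Mul(Add(72, Add(4, Mul(2, 5))), Mul(Rational(-15, 4), I, Pow(2, Rational(1, 2))))) = Add(25959, Mul(Add(72, Add(4, 10)), Mul(Rational(-15, 4), I, Pow(2, Rational(1, 2))))) = Add(25959, Mul(Add(72, 14), Mul(Rational(-15, 4), I, Pow(2, Rational(1, 2))))) = Add(25959, Mul(86, Mul(Rational(-15, 4), I, Pow(2, Rational(1, 2))))) = Add(25959, Mul(Rational(-645, 2), I, Pow(2, Rational(1, 2))))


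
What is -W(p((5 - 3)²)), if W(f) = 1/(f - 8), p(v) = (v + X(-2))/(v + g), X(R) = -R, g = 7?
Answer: 11/82 ≈ 0.13415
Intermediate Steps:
p(v) = (2 + v)/(7 + v) (p(v) = (v - 1*(-2))/(v + 7) = (v + 2)/(7 + v) = (2 + v)/(7 + v))
W(f) = 1/(-8 + f)
-W(p((5 - 3)²)) = -1/(-8 + (2 + (5 - 3)²)/(7 + (5 - 3)²)) = -1/(-8 + (2 + 2²)/(7 + 2²)) = -1/(-8 + (2 + 4)/(7 + 4)) = -1/(-8 + 6/11) = -1/(-82/11) = -1*(-11/82) = 11/82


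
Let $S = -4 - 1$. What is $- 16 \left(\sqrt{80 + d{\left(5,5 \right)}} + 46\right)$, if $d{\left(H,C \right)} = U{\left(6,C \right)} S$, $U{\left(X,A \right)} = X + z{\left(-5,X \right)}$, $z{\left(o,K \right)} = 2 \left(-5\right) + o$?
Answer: $-736 - 80 \sqrt{5} \approx -914.89$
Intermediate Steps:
$S = -5$
$z{\left(o,K \right)} = -10 + o$
$U{\left(X,A \right)} = -15 + X$ ($U{\left(X,A \right)} = X - 15 = -15 + X$)
$d{\left(H,C \right)} = 45$ ($d{\left(H,C \right)} = \left(-15 + 6\right) \left(-5\right) = \left(-9\right) \left(-5\right) = 45$)
$- 16 \left(\sqrt{80 + d{\left(5,5 \right)}} + 46\right) = - 16 \left(\sqrt{80 + 45} + 46\right) = - 16 \left(\sqrt{125} + 46\right) = - 16 \left(5 \sqrt{5} + 46\right) = - 16 \left(46 + 5 \sqrt{5}\right) = -736 - 80 \sqrt{5}$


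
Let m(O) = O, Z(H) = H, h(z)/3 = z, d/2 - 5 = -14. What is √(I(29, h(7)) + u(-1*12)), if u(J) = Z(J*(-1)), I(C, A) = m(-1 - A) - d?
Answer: 2*√2 ≈ 2.8284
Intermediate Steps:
d = -18 (d = 10 + 2*(-14) = 10 - 28 = -18)
h(z) = 3*z
I(C, A) = 17 - A (I(C, A) = (-1 - A) - 1*(-18) = (-1 - A) + 18 = 17 - A)
u(J) = -J (u(J) = J*(-1) = -J)
√(I(29, h(7)) + u(-1*12)) = √((17 - 3*7) - (-1)*12) = √((17 - 1*21) - 1*(-12)) = √((17 - 21) + 12) = √(-4 + 12) = √8 = 2*√2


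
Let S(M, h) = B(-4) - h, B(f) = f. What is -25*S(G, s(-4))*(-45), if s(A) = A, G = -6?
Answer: 0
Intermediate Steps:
S(M, h) = -4 - h
-25*S(G, s(-4))*(-45) = -25*(-4 - 1*(-4))*(-45) = -25*(-4 + 4)*(-45) = -25*0*(-45) = 0*(-45) = 0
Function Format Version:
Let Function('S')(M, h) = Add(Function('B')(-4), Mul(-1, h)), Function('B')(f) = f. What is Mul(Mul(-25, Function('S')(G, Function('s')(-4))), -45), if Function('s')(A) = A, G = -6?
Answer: 0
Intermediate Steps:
Function('S')(M, h) = Add(-4, Mul(-1, h))
Mul(Mul(-25, Function('S')(G, Function('s')(-4))), -45) = Mul(Mul(-25, Add(-4, Mul(-1, -4))), -45) = Mul(Mul(-25, Add(-4, 4)), -45) = Mul(Mul(-25, 0), -45) = Mul(0, -45) = 0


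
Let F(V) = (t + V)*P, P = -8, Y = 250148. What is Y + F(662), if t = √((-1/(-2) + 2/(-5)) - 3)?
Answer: 244852 - 4*I*√290/5 ≈ 2.4485e+5 - 13.624*I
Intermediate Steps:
t = I*√290/10 (t = √((-1*(-½) + 2*(-⅕)) - 3) = √((½ - ⅖) - 3) = √(⅒ - 3) = √(-29/10) = I*√290/10 ≈ 1.7029*I)
F(V) = -8*V - 4*I*√290/5 (F(V) = (I*√290/10 + V)*(-8) = (V + I*√290/10)*(-8) = -8*V - 4*I*√290/5)
Y + F(662) = 250148 + (-8*662 - 4*I*√290/5) = 250148 + (-5296 - 4*I*√290/5) = 244852 - 4*I*√290/5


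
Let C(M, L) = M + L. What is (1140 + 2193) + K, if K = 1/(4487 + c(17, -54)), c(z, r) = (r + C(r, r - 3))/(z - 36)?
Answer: 284698213/85418 ≈ 3333.0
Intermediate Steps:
C(M, L) = L + M
c(z, r) = (-3 + 3*r)/(-36 + z) (c(z, r) = (r + ((r - 3) + r))/(z - 36) = (r + ((-3 + r) + r))/(-36 + z) = (r + (-3 + 2*r))/(-36 + z) = (-3 + 3*r)/(-36 + z))
K = 19/85418 (K = 1/(4487 + 3*(-1 - 54)/(-36 + 17)) = 1/(4487 + 3*(-55)/(-19)) = 1/(4487 + 3*(-1/19)*(-55)) = 1/(4487 + 165/19) = 1/(85418/19) = 19/85418 ≈ 0.00022244)
(1140 + 2193) + K = (1140 + 2193) + 19/85418 = 3333 + 19/85418 = 284698213/85418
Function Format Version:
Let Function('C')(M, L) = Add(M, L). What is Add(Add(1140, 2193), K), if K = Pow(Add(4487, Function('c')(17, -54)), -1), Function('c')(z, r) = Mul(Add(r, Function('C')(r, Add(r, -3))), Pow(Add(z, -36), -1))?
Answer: Rational(284698213, 85418) ≈ 3333.0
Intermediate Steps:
Function('C')(M, L) = Add(L, M)
Function('c')(z, r) = Mul(Pow(Add(-36, z), -1), Add(-3, Mul(3, r))) (Function('c')(z, r) = Mul(Add(r, Add(Add(r, -3), r)), Pow(Add(z, -36), -1)) = Mul(Add(r, Add(Add(-3, r), r)), Pow(Add(-36, z), -1)) = Mul(Add(r, Add(-3, Mul(2, r))), Pow(Add(-36, z), -1)) = Mul(Add(-3, Mul(3, r)), Pow(Add(-36, z), -1)) = Mul(Pow(Add(-36, z), -1), Add(-3, Mul(3, r))))
K = Rational(19, 85418) (K = Pow(Add(4487, Mul(3, Pow(Add(-36, 17), -1), Add(-1, -54))), -1) = Pow(Add(4487, Mul(3, Pow(-19, -1), -55)), -1) = Pow(Add(4487, Mul(3, Rational(-1, 19), -55)), -1) = Pow(Add(4487, Rational(165, 19)), -1) = Pow(Rational(85418, 19), -1) = Rational(19, 85418) ≈ 0.00022244)
Add(Add(1140, 2193), K) = Add(Add(1140, 2193), Rational(19, 85418)) = Add(3333, Rational(19, 85418)) = Rational(284698213, 85418)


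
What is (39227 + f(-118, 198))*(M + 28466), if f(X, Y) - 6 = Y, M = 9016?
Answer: 1477952742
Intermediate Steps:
f(X, Y) = 6 + Y
(39227 + f(-118, 198))*(M + 28466) = (39227 + (6 + 198))*(9016 + 28466) = (39227 + 204)*37482 = 39431*37482 = 1477952742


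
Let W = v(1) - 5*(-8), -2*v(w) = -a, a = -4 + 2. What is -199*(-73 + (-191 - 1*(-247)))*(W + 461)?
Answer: 1691500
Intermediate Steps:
a = -2
v(w) = -1 (v(w) = -(-1)*(-2)/2 = -½*2 = -1)
W = 39 (W = -1 - 5*(-8) = -1 + 40 = 39)
-199*(-73 + (-191 - 1*(-247)))*(W + 461) = -199*(-73 + (-191 - 1*(-247)))*(39 + 461) = -199*(-73 + (-191 + 247))*500 = -199*(-73 + 56)*500 = -(-3383)*500 = -199*(-8500) = 1691500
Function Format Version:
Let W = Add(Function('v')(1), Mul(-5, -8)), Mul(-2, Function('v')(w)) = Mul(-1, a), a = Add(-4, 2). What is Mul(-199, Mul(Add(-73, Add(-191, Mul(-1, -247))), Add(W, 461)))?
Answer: 1691500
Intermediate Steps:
a = -2
Function('v')(w) = -1 (Function('v')(w) = Mul(Rational(-1, 2), Mul(-1, -2)) = Mul(Rational(-1, 2), 2) = -1)
W = 39 (W = Add(-1, Mul(-5, -8)) = Add(-1, 40) = 39)
Mul(-199, Mul(Add(-73, Add(-191, Mul(-1, -247))), Add(W, 461))) = Mul(-199, Mul(Add(-73, Add(-191, Mul(-1, -247))), Add(39, 461))) = Mul(-199, Mul(Add(-73, Add(-191, 247)), 500)) = Mul(-199, Mul(Add(-73, 56), 500)) = Mul(-199, Mul(-17, 500)) = Mul(-199, -8500) = 1691500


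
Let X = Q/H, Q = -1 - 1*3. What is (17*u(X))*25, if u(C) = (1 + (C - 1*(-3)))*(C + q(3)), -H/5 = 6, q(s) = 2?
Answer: 33728/9 ≈ 3747.6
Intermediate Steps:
Q = -4 (Q = -1 - 3 = -4)
H = -30 (H = -5*6 = -30)
X = 2/15 (X = -4/(-30) = -4*(-1/30) = 2/15 ≈ 0.13333)
u(C) = (2 + C)*(4 + C) (u(C) = (1 + (C - 1*(-3)))*(C + 2) = (1 + (C + 3))*(2 + C) = (1 + (3 + C))*(2 + C) = (4 + C)*(2 + C) = (2 + C)*(4 + C))
(17*u(X))*25 = (17*(8 + (2/15)² + 6*(2/15)))*25 = (17*(8 + 4/225 + ⅘))*25 = (17*(1984/225))*25 = (33728/225)*25 = 33728/9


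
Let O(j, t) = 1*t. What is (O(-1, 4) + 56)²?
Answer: 3600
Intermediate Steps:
O(j, t) = t
(O(-1, 4) + 56)² = (4 + 56)² = 60² = 3600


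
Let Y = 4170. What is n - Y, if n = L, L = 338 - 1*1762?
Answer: -5594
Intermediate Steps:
L = -1424 (L = 338 - 1762 = -1424)
n = -1424
n - Y = -1424 - 1*4170 = -1424 - 4170 = -5594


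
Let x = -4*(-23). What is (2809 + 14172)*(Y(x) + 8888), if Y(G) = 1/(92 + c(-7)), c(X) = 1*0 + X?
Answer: 12828822861/85 ≈ 1.5093e+8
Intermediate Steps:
x = 92
c(X) = X (c(X) = 0 + X = X)
Y(G) = 1/85 (Y(G) = 1/(92 - 7) = 1/85)
(2809 + 14172)*(Y(x) + 8888) = (2809 + 14172)*(1/85 + 8888) = 16981*(755481/85) = 12828822861/85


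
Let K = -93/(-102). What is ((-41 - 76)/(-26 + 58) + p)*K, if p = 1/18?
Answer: -1891/576 ≈ -3.2830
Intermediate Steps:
p = 1/18 ≈ 0.055556
K = 31/34 (K = -93*(-1/102) = 31/34 ≈ 0.91177)
((-41 - 76)/(-26 + 58) + p)*K = ((-41 - 76)/(-26 + 58) + 1/18)*(31/34) = (-117/32 + 1/18)*(31/34) = -1037/288*31/34 = -1891/576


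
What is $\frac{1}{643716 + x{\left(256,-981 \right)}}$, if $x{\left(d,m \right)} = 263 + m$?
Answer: $\frac{1}{642998} \approx 1.5552 \cdot 10^{-6}$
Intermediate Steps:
$\frac{1}{643716 + x{\left(256,-981 \right)}} = \frac{1}{643716 + \left(263 - 981\right)} = \frac{1}{643716 - 718} = \frac{1}{642998}$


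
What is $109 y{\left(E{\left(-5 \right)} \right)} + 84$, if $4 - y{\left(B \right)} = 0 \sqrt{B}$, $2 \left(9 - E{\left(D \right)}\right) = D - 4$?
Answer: $520$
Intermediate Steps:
$E{\left(D \right)} = 11 - \frac{D}{2}$ ($E{\left(D \right)} = 9 - \frac{D - 4}{2} = 9 - \frac{-4 + D}{2} = 9 - \left(-2 + \frac{D}{2}\right) = 11 - \frac{D}{2}$)
$y{\left(B \right)} = 4$ ($y{\left(B \right)} = 4 - 0 \sqrt{B} = 4 - 0 = 4 + 0 = 4$)
$109 y{\left(E{\left(-5 \right)} \right)} + 84 = 109 \cdot 4 + 84 = 436 + 84 = 520$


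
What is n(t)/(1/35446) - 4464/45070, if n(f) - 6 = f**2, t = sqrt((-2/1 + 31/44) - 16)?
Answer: -198495788189/495770 ≈ -4.0038e+5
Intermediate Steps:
t = I*sqrt(8371)/22 (t = sqrt((-2*1 + 31*(1/44)) - 16) = sqrt((-2 + 31/44) - 16) = sqrt(-57/44 - 16) = sqrt(-761/44) = I*sqrt(8371)/22 ≈ 4.1588*I)
n(f) = 6 + f**2
n(t)/(1/35446) - 4464/45070 = (6 + (I*sqrt(8371)/22)**2)/(1/35446) - 4464/45070 = (6 - 761/44)/(1/35446) - 4464*1/45070 = -497/44*35446 - 2232/22535 = -8808331/22 - 2232/22535 = -198495788189/495770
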